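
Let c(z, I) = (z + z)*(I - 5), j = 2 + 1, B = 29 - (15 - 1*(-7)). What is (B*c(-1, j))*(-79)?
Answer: -2212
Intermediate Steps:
B = 7 (B = 29 - (15 + 7) = 29 - 1*22 = 29 - 22 = 7)
j = 3
c(z, I) = 2*z*(-5 + I) (c(z, I) = (2*z)*(-5 + I) = 2*z*(-5 + I))
(B*c(-1, j))*(-79) = (7*(2*(-1)*(-5 + 3)))*(-79) = (7*(2*(-1)*(-2)))*(-79) = (7*4)*(-79) = 28*(-79) = -2212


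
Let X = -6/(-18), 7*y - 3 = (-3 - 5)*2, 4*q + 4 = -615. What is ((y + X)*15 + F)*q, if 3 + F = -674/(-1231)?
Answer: 134999567/34468 ≈ 3916.7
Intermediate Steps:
q = -619/4 (q = -1 + (1/4)*(-615) = -1 - 615/4 = -619/4 ≈ -154.75)
y = -13/7 (y = 3/7 + ((-3 - 5)*2)/7 = 3/7 + (-8*2)/7 = 3/7 + (1/7)*(-16) = 3/7 - 16/7 = -13/7 ≈ -1.8571)
X = 1/3 (X = -6*(-1/18) = 1/3 ≈ 0.33333)
F = -3019/1231 (F = -3 - 674/(-1231) = -3 - 674*(-1/1231) = -3 + 674/1231 = -3019/1231 ≈ -2.4525)
((y + X)*15 + F)*q = ((-13/7 + 1/3)*15 - 3019/1231)*(-619/4) = (-32/21*15 - 3019/1231)*(-619/4) = (-160/7 - 3019/1231)*(-619/4) = -218093/8617*(-619/4) = 134999567/34468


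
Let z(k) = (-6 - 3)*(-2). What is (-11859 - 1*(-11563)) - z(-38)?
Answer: -314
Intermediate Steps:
z(k) = 18 (z(k) = -9*(-2) = 18)
(-11859 - 1*(-11563)) - z(-38) = (-11859 - 1*(-11563)) - 1*18 = (-11859 + 11563) - 18 = -296 - 18 = -314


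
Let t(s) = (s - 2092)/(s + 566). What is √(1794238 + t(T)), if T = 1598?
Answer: √2100557221058/1082 ≈ 1339.5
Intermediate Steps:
t(s) = (-2092 + s)/(566 + s)
√(1794238 + t(T)) = √(1794238 + (-2092 + 1598)/(566 + 1598)) = √(1794238 - 494/2164) = √(1794238 + (1/2164)*(-494)) = √(1794238 - 247/1082) = √(1941365269/1082) = √2100557221058/1082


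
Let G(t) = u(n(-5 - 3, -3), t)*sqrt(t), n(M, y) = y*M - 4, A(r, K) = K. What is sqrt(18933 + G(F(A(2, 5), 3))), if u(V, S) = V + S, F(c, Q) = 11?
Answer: sqrt(18933 + 31*sqrt(11)) ≈ 137.97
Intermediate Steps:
n(M, y) = -4 + M*y (n(M, y) = M*y - 4 = -4 + M*y)
u(V, S) = S + V
G(t) = sqrt(t)*(20 + t) (G(t) = (t + (-4 + (-5 - 3)*(-3)))*sqrt(t) = (t + (-4 - 8*(-3)))*sqrt(t) = (t + (-4 + 24))*sqrt(t) = (t + 20)*sqrt(t) = (20 + t)*sqrt(t) = sqrt(t)*(20 + t))
sqrt(18933 + G(F(A(2, 5), 3))) = sqrt(18933 + sqrt(11)*(20 + 11)) = sqrt(18933 + sqrt(11)*31) = sqrt(18933 + 31*sqrt(11))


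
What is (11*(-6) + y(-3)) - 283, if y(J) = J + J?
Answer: -355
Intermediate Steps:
y(J) = 2*J
(11*(-6) + y(-3)) - 283 = (11*(-6) + 2*(-3)) - 283 = (-66 - 6) - 283 = -72 - 283 = -355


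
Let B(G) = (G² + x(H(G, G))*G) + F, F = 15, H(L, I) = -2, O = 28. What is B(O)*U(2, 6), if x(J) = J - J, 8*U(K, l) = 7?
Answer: 5593/8 ≈ 699.13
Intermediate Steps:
U(K, l) = 7/8 (U(K, l) = (⅛)*7 = 7/8)
x(J) = 0
B(G) = 15 + G² (B(G) = (G² + 0*G) + 15 = (G² + 0) + 15 = G² + 15 = 15 + G²)
B(O)*U(2, 6) = (15 + 28²)*(7/8) = (15 + 784)*(7/8) = 799*(7/8) = 5593/8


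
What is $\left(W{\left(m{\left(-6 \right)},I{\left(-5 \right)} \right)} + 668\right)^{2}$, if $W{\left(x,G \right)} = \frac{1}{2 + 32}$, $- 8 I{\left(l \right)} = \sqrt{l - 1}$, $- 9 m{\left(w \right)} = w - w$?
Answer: $\frac{515880369}{1156} \approx 4.4626 \cdot 10^{5}$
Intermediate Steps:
$m{\left(w \right)} = 0$ ($m{\left(w \right)} = - \frac{w - w}{9} = \left(- \frac{1}{9}\right) 0 = 0$)
$I{\left(l \right)} = - \frac{\sqrt{-1 + l}}{8}$ ($I{\left(l \right)} = - \frac{\sqrt{l - 1}}{8} = - \frac{\sqrt{-1 + l}}{8}$)
$W{\left(x,G \right)} = \frac{1}{34}$
$\left(W{\left(m{\left(-6 \right)},I{\left(-5 \right)} \right)} + 668\right)^{2} = \left(\frac{1}{34} + 668\right)^{2} = \left(\frac{22713}{34}\right)^{2} = \frac{515880369}{1156}$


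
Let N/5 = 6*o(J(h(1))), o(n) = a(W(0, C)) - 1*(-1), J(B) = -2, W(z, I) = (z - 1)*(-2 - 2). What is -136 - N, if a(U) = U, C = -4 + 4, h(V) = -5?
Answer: -286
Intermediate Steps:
C = 0
W(z, I) = 4 - 4*z (W(z, I) = (-1 + z)*(-4) = 4 - 4*z)
o(n) = 5 (o(n) = (4 - 4*0) - 1*(-1) = (4 + 0) + 1 = 4 + 1 = 5)
N = 150 (N = 5*(6*5) = 5*30 = 150)
-136 - N = -136 - 1*150 = -136 - 150 = -286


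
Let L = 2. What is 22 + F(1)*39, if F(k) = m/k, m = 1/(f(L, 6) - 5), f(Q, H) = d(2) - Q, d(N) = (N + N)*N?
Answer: 61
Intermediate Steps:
d(N) = 2*N**2 (d(N) = (2*N)*N = 2*N**2)
f(Q, H) = 8 - Q (f(Q, H) = 2*2**2 - Q = 2*4 - Q = 8 - Q)
m = 1 (m = 1/((8 - 1*2) - 5) = 1/((8 - 2) - 5) = 1/(6 - 5) = 1/1 = 1)
F(k) = 1/k
22 + F(1)*39 = 22 + 39/1 = 22 + 1*39 = 22 + 39 = 61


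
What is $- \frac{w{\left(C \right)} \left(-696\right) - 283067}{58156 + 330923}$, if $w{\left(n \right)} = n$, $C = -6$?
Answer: $\frac{278891}{389079} \approx 0.7168$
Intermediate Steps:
$- \frac{w{\left(C \right)} \left(-696\right) - 283067}{58156 + 330923} = - \frac{\left(-6\right) \left(-696\right) - 283067}{58156 + 330923} = - \frac{4176 - 283067}{389079} = - \frac{-278891}{389079} = \left(-1\right) \left(- \frac{278891}{389079}\right) = \frac{278891}{389079}$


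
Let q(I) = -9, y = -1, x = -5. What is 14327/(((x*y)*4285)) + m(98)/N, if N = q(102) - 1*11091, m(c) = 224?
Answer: 308461/475635 ≈ 0.64852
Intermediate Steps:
N = -11100 (N = -9 - 1*11091 = -9 - 11091 = -11100)
14327/(((x*y)*4285)) + m(98)/N = 14327/((-5*(-1)*4285)) + 224/(-11100) = 14327/((5*4285)) + 224*(-1/11100) = 14327/21425 - 56/2775 = 308461/475635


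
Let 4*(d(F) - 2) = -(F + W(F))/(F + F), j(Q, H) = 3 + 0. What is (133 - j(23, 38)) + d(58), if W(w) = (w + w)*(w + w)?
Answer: 823/8 ≈ 102.88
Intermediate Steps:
W(w) = 4*w**2 (W(w) = (2*w)*(2*w) = 4*w**2)
j(Q, H) = 3
d(F) = 2 - (F + 4*F**2)/(8*F) (d(F) = 2 + (-(F + 4*F**2)/(F + F))/4 = 2 + (-(F + 4*F**2)/(2*F))/4 = 2 - (F + 4*F**2)/(8*F))
(133 - j(23, 38)) + d(58) = (133 - 1*3) + (15/8 - 1/2*58) = (133 - 3) + (15/8 - 29) = 130 - 217/8 = 823/8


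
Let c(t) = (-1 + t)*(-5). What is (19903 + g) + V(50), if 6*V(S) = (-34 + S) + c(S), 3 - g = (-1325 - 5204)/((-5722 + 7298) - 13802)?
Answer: 364346402/18339 ≈ 19867.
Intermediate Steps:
c(t) = 5 - 5*t
g = 30149/12226 (g = 3 - (-1325 - 5204)/((-5722 + 7298) - 13802) = 3 - (-6529)/(1576 - 13802) = 3 - (-6529)/(-12226) = 3 - (-6529)*(-1)/12226 = 3 - 1*6529/12226 = 3 - 6529/12226 = 30149/12226 ≈ 2.4660)
V(S) = -29/6 - 2*S/3 (V(S) = ((-34 + S) + (5 - 5*S))/6 = (-29 - 4*S)/6 = -29/6 - 2*S/3)
(19903 + g) + V(50) = (19903 + 30149/12226) + (-29/6 - ⅔*50) = 243364227/12226 + (-29/6 - 100/3) = 243364227/12226 - 229/6 = 364346402/18339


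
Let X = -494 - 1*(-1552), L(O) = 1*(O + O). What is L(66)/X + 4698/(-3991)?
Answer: -2221836/2111239 ≈ -1.0524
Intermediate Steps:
L(O) = 2*O (L(O) = 1*(2*O) = 2*O)
X = 1058 (X = -494 + 1552 = 1058)
L(66)/X + 4698/(-3991) = (2*66)/1058 + 4698/(-3991) = 132*(1/1058) + 4698*(-1/3991) = 66/529 - 4698/3991 = -2221836/2111239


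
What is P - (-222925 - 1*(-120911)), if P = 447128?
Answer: 549142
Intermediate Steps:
P - (-222925 - 1*(-120911)) = 447128 - (-222925 - 1*(-120911)) = 447128 - (-222925 + 120911) = 447128 - 1*(-102014) = 447128 + 102014 = 549142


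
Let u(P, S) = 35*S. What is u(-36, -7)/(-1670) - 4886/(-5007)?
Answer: 1877267/1672338 ≈ 1.1225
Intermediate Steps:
u(-36, -7)/(-1670) - 4886/(-5007) = (35*(-7))/(-1670) - 4886/(-5007) = -245*(-1/1670) - 4886*(-1/5007) = 49/334 + 4886/5007 = 1877267/1672338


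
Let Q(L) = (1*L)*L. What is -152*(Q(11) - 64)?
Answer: -8664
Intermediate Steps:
Q(L) = L**2 (Q(L) = L*L = L**2)
-152*(Q(11) - 64) = -152*(11**2 - 64) = -152*(121 - 64) = -152*57 = -8664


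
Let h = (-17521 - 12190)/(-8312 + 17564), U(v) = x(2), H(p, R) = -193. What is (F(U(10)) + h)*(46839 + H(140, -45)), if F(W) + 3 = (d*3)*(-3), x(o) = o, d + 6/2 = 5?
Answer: -5224421969/4626 ≈ -1.1294e+6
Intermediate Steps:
d = 2 (d = -3 + 5 = 2)
U(v) = 2
h = -29711/9252 ≈ -3.2113
F(W) = -21 (F(W) = -3 + (2*3)*(-3) = -3 + 6*(-3) = -3 - 18 = -21)
(F(U(10)) + h)*(46839 + H(140, -45)) = (-21 - 29711/9252)*(46839 - 193) = -224003/9252*46646 = -5224421969/4626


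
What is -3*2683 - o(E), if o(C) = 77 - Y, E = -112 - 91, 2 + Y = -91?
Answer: -8219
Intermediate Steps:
Y = -93 (Y = -2 - 91 = -93)
E = -203
o(C) = 170 (o(C) = 77 - 1*(-93) = 77 + 93 = 170)
-3*2683 - o(E) = -3*2683 - 1*170 = -8049 - 170 = -8219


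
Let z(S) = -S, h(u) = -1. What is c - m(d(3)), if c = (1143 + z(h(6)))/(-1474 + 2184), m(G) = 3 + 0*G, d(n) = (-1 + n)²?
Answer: -493/355 ≈ -1.3887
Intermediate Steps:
m(G) = 3 (m(G) = 3 + 0 = 3)
c = 572/355 (c = (1143 - 1*(-1))/(-1474 + 2184) = (1143 + 1)/710 = 1144*(1/710) = 572/355 ≈ 1.6113)
c - m(d(3)) = 572/355 - 1*3 = 572/355 - 3 = -493/355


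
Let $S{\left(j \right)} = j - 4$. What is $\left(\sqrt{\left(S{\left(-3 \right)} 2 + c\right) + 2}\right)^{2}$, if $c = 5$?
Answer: $-7$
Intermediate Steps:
$S{\left(j \right)} = -4 + j$
$\left(\sqrt{\left(S{\left(-3 \right)} 2 + c\right) + 2}\right)^{2} = \left(\sqrt{\left(\left(-4 - 3\right) 2 + 5\right) + 2}\right)^{2} = \left(\sqrt{\left(\left(-7\right) 2 + 5\right) + 2}\right)^{2} = \left(\sqrt{\left(-14 + 5\right) + 2}\right)^{2} = \left(\sqrt{-9 + 2}\right)^{2} = \left(\sqrt{-7}\right)^{2} = \left(i \sqrt{7}\right)^{2} = -7$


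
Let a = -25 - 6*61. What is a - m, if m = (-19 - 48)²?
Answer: -4880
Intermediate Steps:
a = -391 (a = -25 - 366 = -391)
m = 4489 (m = (-67)² = 4489)
a - m = -391 - 1*4489 = -391 - 4489 = -4880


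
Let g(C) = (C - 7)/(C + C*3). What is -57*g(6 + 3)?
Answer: -19/6 ≈ -3.1667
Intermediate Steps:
g(C) = (-7 + C)/(4*C) (g(C) = (-7 + C)/(C + 3*C) = (-7 + C)/((4*C)) = (-7 + C)*(1/(4*C)) = (-7 + C)/(4*C))
-57*g(6 + 3) = -57*(-7 + (6 + 3))/(4*(6 + 3)) = -57*(-7 + 9)/(4*9) = -57*2/(4*9) = -57*1/18 = -19/6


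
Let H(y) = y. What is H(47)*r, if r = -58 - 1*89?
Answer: -6909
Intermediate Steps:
r = -147 (r = -58 - 89 = -147)
H(47)*r = 47*(-147) = -6909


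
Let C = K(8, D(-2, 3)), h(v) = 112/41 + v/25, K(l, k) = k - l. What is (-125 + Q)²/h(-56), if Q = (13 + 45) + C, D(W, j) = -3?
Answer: 173225/14 ≈ 12373.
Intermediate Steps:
h(v) = 112/41 + v/25 (h(v) = 112*(1/41) + v*(1/25) = 112/41 + v/25)
C = -11 (C = -3 - 1*8 = -3 - 8 = -11)
Q = 47 (Q = (13 + 45) - 11 = 58 - 11 = 47)
(-125 + Q)²/h(-56) = (-125 + 47)²/(112/41 + (1/25)*(-56)) = (-78)²/(112/41 - 56/25) = 6084/(504/1025) = 6084*(1025/504) = 173225/14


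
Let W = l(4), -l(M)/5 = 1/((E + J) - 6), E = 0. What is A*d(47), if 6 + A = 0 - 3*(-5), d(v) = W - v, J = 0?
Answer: -831/2 ≈ -415.50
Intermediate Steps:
l(M) = ⅚ (l(M) = -5/((0 + 0) - 6) = -5/(0 - 6) = -5/(-6) = -5*(-⅙) = ⅚)
W = ⅚ ≈ 0.83333
d(v) = ⅚ - v
A = 9 (A = -6 + (0 - 3*(-5)) = -6 + (0 + 15) = -6 + 15 = 9)
A*d(47) = 9*(⅚ - 1*47) = 9*(⅚ - 47) = 9*(-277/6) = -831/2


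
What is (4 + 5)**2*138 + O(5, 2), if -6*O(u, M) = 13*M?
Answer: 33521/3 ≈ 11174.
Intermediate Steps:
O(u, M) = -13*M/6
(4 + 5)**2*138 + O(5, 2) = (4 + 5)**2*138 - 13/6*2 = 9**2*138 - 13/3 = 81*138 - 13/3 = 11178 - 13/3 = 33521/3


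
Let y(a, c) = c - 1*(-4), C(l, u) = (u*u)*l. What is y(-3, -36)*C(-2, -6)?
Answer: 2304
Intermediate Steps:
C(l, u) = l*u**2 (C(l, u) = u**2*l = l*u**2)
y(a, c) = 4 + c (y(a, c) = c + 4 = 4 + c)
y(-3, -36)*C(-2, -6) = (4 - 36)*(-2*(-6)**2) = -(-64)*36 = -32*(-72) = 2304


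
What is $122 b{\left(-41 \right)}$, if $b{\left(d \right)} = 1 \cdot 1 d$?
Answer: $-5002$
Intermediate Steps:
$b{\left(d \right)} = d$ ($b{\left(d \right)} = 1 d = d$)
$122 b{\left(-41 \right)} = 122 \left(-41\right) = -5002$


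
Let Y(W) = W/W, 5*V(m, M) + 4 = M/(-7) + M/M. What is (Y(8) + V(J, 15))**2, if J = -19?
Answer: 1/1225 ≈ 0.00081633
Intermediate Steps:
V(m, M) = -3/5 - M/35 (V(m, M) = -4/5 + (M/(-7) + M/M)/5 = -4/5 + (M*(-1/7) + 1)/5 = -4/5 + (-M/7 + 1)/5 = -4/5 + (1 - M/7)/5 = -4/5 + (1/5 - M/35) = -3/5 - M/35)
Y(W) = 1
(Y(8) + V(J, 15))**2 = (1 + (-3/5 - 1/35*15))**2 = (1 + (-3/5 - 3/7))**2 = (1 - 36/35)**2 = (-1/35)**2 = 1/1225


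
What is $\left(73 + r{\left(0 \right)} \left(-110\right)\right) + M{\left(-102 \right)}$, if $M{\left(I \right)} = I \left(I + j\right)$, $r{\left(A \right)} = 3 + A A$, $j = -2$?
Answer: $10351$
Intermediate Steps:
$r{\left(A \right)} = 3 + A^{2}$
$M{\left(I \right)} = I \left(-2 + I\right)$ ($M{\left(I \right)} = I \left(I - 2\right) = I \left(-2 + I\right)$)
$\left(73 + r{\left(0 \right)} \left(-110\right)\right) + M{\left(-102 \right)} = \left(73 + \left(3 + 0^{2}\right) \left(-110\right)\right) - 102 \left(-2 - 102\right) = \left(73 + \left(3 + 0\right) \left(-110\right)\right) - -10608 = \left(73 + 3 \left(-110\right)\right) + 10608 = \left(73 - 330\right) + 10608 = -257 + 10608 = 10351$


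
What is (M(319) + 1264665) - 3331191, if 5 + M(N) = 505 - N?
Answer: -2066345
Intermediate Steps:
M(N) = 500 - N (M(N) = -5 + (505 - N) = 500 - N)
(M(319) + 1264665) - 3331191 = ((500 - 1*319) + 1264665) - 3331191 = ((500 - 319) + 1264665) - 3331191 = (181 + 1264665) - 3331191 = 1264846 - 3331191 = -2066345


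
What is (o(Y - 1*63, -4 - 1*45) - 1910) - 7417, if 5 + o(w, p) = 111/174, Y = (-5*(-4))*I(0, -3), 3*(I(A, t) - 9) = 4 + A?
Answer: -541219/58 ≈ -9331.4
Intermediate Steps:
I(A, t) = 31/3 + A/3 (I(A, t) = 9 + (4 + A)/3 = 9 + (4/3 + A/3) = 31/3 + A/3)
Y = 620/3 (Y = (-5*(-4))*(31/3 + (1/3)*0) = 20*(31/3 + 0) = 20*(31/3) = 620/3 ≈ 206.67)
o(w, p) = -253/58 (o(w, p) = -5 + 111/174 = -5 + 111*(1/174) = -5 + 37/58 = -253/58)
(o(Y - 1*63, -4 - 1*45) - 1910) - 7417 = (-253/58 - 1910) - 7417 = -111033/58 - 7417 = -541219/58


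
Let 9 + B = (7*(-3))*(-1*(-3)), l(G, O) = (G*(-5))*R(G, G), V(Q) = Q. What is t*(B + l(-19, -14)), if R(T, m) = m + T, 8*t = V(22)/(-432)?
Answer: 20251/864 ≈ 23.439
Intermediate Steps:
t = -11/1728 (t = (22/(-432))/8 = (22*(-1/432))/8 = (1/8)*(-11/216) = -11/1728 ≈ -0.0063657)
R(T, m) = T + m
l(G, O) = -10*G**2 (l(G, O) = (G*(-5))*(G + G) = (-5*G)*(2*G) = -10*G**2)
B = -72 (B = -9 + (7*(-3))*(-1*(-3)) = -9 - 21*3 = -9 - 63 = -72)
t*(B + l(-19, -14)) = -11*(-72 - 10*(-19)**2)/1728 = -11*(-72 - 10*361)/1728 = -11*(-72 - 3610)/1728 = -11/1728*(-3682) = 20251/864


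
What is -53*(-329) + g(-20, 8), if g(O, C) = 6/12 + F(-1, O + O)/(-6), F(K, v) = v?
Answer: 104665/6 ≈ 17444.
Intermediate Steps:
g(O, C) = ½ - O/3 (g(O, C) = 6/12 + (O + O)/(-6) = 6*(1/12) + (2*O)*(-⅙) = ½ - O/3)
-53*(-329) + g(-20, 8) = -53*(-329) + (½ - ⅓*(-20)) = 17437 + (½ + 20/3) = 17437 + 43/6 = 104665/6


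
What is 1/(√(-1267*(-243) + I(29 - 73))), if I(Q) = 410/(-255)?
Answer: √800794299/15701849 ≈ 0.0018022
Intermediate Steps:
I(Q) = -82/51 (I(Q) = 410*(-1/255) = -82/51)
1/(√(-1267*(-243) + I(29 - 73))) = 1/(√(-1267*(-243) - 82/51)) = 1/(√(307881 - 82/51)) = 1/(√(15701849/51)) = 1/(√800794299/51) = √800794299/15701849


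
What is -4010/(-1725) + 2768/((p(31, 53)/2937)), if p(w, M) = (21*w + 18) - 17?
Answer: 701310106/56235 ≈ 12471.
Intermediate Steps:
p(w, M) = 1 + 21*w (p(w, M) = (18 + 21*w) - 17 = 1 + 21*w)
-4010/(-1725) + 2768/((p(31, 53)/2937)) = -4010/(-1725) + 2768/(((1 + 21*31)/2937)) = -4010*(-1/1725) + 2768/(((1 + 651)*(1/2937))) = 802/345 + 2768/((652*(1/2937))) = 802/345 + 2768/(652/2937) = 802/345 + 2768*(2937/652) = 802/345 + 2032404/163 = 701310106/56235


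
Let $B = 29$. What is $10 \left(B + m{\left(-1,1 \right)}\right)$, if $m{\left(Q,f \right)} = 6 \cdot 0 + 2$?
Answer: $310$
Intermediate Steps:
$m{\left(Q,f \right)} = 2$ ($m{\left(Q,f \right)} = 0 + 2 = 2$)
$10 \left(B + m{\left(-1,1 \right)}\right) = 10 \left(29 + 2\right) = 10 \cdot 31 = 310$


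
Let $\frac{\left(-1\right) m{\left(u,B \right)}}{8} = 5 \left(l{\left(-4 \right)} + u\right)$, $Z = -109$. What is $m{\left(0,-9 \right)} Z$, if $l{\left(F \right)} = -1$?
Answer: $-4360$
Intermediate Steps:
$m{\left(u,B \right)} = 40 - 40 u$ ($m{\left(u,B \right)} = - 8 \cdot 5 \left(-1 + u\right) = - 8 \left(-5 + 5 u\right) = 40 - 40 u$)
$m{\left(0,-9 \right)} Z = \left(40 - 0\right) \left(-109\right) = \left(40 + 0\right) \left(-109\right) = 40 \left(-109\right) = -4360$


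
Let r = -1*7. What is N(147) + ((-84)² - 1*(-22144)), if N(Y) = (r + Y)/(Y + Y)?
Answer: 613210/21 ≈ 29200.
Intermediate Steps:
r = -7
N(Y) = (-7 + Y)/(2*Y) (N(Y) = (-7 + Y)/(Y + Y) = (-7 + Y)/((2*Y)) = (-7 + Y)*(1/(2*Y)) = (-7 + Y)/(2*Y))
N(147) + ((-84)² - 1*(-22144)) = (½)*(-7 + 147)/147 + ((-84)² - 1*(-22144)) = (½)*(1/147)*140 + (7056 + 22144) = 10/21 + 29200 = 613210/21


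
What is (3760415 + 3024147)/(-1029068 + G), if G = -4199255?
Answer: -6784562/5228323 ≈ -1.2977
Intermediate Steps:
(3760415 + 3024147)/(-1029068 + G) = (3760415 + 3024147)/(-1029068 - 4199255) = 6784562/(-5228323) = 6784562*(-1/5228323) = -6784562/5228323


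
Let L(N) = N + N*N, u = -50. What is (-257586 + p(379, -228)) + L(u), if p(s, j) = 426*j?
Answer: -352264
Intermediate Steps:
L(N) = N + N²
(-257586 + p(379, -228)) + L(u) = (-257586 + 426*(-228)) - 50*(1 - 50) = (-257586 - 97128) - 50*(-49) = -354714 + 2450 = -352264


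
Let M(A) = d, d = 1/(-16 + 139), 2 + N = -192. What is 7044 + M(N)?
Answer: 866413/123 ≈ 7044.0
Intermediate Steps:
N = -194 (N = -2 - 192 = -194)
d = 1/123 ≈ 0.0081301
M(A) = 1/123
7044 + M(N) = 7044 + 1/123 = 866413/123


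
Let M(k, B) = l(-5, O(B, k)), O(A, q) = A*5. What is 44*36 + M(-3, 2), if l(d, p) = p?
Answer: 1594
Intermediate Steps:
O(A, q) = 5*A
M(k, B) = 5*B
44*36 + M(-3, 2) = 44*36 + 5*2 = 1584 + 10 = 1594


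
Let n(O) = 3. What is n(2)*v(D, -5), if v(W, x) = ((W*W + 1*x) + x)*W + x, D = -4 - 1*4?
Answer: -1311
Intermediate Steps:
D = -8 (D = -4 - 4 = -8)
v(W, x) = x + W*(W² + 2*x) (v(W, x) = ((W² + x) + x)*W + x = ((x + W²) + x)*W + x = (W² + 2*x)*W + x = W*(W² + 2*x) + x = x + W*(W² + 2*x))
n(2)*v(D, -5) = 3*(-5 + (-8)³ + 2*(-8)*(-5)) = 3*(-5 - 512 + 80) = 3*(-437) = -1311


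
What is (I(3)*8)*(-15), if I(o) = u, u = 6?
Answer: -720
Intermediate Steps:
I(o) = 6
(I(3)*8)*(-15) = (6*8)*(-15) = 48*(-15) = -720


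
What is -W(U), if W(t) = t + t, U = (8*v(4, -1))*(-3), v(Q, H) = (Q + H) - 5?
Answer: -96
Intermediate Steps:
v(Q, H) = -5 + H + Q (v(Q, H) = (H + Q) - 5 = -5 + H + Q)
U = 48 (U = (8*(-5 - 1 + 4))*(-3) = (8*(-2))*(-3) = -16*(-3) = 48)
W(t) = 2*t
-W(U) = -2*48 = -1*96 = -96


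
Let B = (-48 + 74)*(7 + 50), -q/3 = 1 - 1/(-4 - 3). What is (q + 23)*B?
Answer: 203034/7 ≈ 29005.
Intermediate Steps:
q = -24/7 (q = -3*(1 - 1/(-4 - 3)) = -3*(1 - 1/(-7)) = -3*(1 - 1*(-⅐)) = -3*(1 + ⅐) = -3*8/7 = -24/7 ≈ -3.4286)
B = 1482 (B = 26*57 = 1482)
(q + 23)*B = (-24/7 + 23)*1482 = (137/7)*1482 = 203034/7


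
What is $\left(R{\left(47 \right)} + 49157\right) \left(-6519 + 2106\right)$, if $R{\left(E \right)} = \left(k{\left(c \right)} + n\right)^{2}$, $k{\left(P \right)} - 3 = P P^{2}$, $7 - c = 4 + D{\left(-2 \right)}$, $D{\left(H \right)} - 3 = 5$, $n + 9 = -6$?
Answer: $-299757438$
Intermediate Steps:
$n = -15$ ($n = -9 - 6 = -15$)
$D{\left(H \right)} = 8$ ($D{\left(H \right)} = 3 + 5 = 8$)
$c = -5$ ($c = 7 - \left(4 + 8\right) = 7 - 12 = -5$)
$k{\left(P \right)} = 3 + P^{3}$ ($k{\left(P \right)} = 3 + P P^{2} = 3 + P^{3}$)
$R{\left(E \right)} = 18769$ ($R{\left(E \right)} = \left(\left(3 + \left(-5\right)^{3}\right) - 15\right)^{2} = \left(\left(3 - 125\right) - 15\right)^{2} = \left(-122 - 15\right)^{2} = \left(-137\right)^{2} = 18769$)
$\left(R{\left(47 \right)} + 49157\right) \left(-6519 + 2106\right) = \left(18769 + 49157\right) \left(-6519 + 2106\right) = 67926 \left(-4413\right) = -299757438$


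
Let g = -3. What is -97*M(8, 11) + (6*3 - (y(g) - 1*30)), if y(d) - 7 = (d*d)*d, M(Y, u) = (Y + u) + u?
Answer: -2842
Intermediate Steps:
M(Y, u) = Y + 2*u
y(d) = 7 + d³ (y(d) = 7 + (d*d)*d = 7 + d²*d = 7 + d³)
-97*M(8, 11) + (6*3 - (y(g) - 1*30)) = -97*(8 + 2*11) + (6*3 - ((7 + (-3)³) - 1*30)) = -97*(8 + 22) + (18 - ((7 - 27) - 30)) = -97*30 + (18 - (-20 - 30)) = -2910 + (18 - 1*(-50)) = -2910 + (18 + 50) = -2910 + 68 = -2842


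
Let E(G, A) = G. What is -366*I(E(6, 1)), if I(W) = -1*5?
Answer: 1830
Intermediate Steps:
I(W) = -5
-366*I(E(6, 1)) = -366*(-5) = 1830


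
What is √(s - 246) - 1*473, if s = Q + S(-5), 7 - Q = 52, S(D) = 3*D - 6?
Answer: -473 + 2*I*√78 ≈ -473.0 + 17.664*I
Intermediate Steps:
S(D) = -6 + 3*D
Q = -45 (Q = 7 - 1*52 = 7 - 52 = -45)
s = -66 (s = -45 + (-6 + 3*(-5)) = -45 + (-6 - 15) = -45 - 21 = -66)
√(s - 246) - 1*473 = √(-66 - 246) - 1*473 = √(-312) - 473 = 2*I*√78 - 473 = -473 + 2*I*√78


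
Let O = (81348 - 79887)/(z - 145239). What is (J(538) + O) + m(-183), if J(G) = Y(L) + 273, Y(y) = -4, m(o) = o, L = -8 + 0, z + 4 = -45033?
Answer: 16362275/190276 ≈ 85.992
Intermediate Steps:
z = -45037 (z = -4 - 45033 = -45037)
L = -8
J(G) = 269 (J(G) = -4 + 273 = 269)
O = -1461/190276 (O = (81348 - 79887)/(-45037 - 145239) = 1461/(-190276) = 1461*(-1/190276) = -1461/190276 ≈ -0.0076783)
(J(538) + O) + m(-183) = (269 - 1461/190276) - 183 = 51182783/190276 - 183 = 16362275/190276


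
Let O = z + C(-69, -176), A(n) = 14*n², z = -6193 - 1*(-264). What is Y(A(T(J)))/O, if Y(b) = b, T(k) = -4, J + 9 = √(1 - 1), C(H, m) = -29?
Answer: -112/2979 ≈ -0.037597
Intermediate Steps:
J = -9 (J = -9 + √(1 - 1) = -9 + √0 = -9 + 0 = -9)
z = -5929 (z = -6193 + 264 = -5929)
O = -5958 (O = -5929 - 29 = -5958)
Y(A(T(J)))/O = (14*(-4)²)/(-5958) = (14*16)*(-1/5958) = 224*(-1/5958) = -112/2979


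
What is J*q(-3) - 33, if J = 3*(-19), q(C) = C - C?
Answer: -33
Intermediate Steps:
q(C) = 0
J = -57
J*q(-3) - 33 = -57*0 - 33 = 0 - 33 = -33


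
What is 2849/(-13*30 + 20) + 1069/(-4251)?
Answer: -338017/42510 ≈ -7.9515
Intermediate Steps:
2849/(-13*30 + 20) + 1069/(-4251) = 2849/(-390 + 20) + 1069*(-1/4251) = 2849/(-370) - 1069/4251 = 2849*(-1/370) - 1069/4251 = -77/10 - 1069/4251 = -338017/42510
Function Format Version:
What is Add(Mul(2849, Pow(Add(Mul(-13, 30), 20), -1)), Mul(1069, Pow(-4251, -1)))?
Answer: Rational(-338017, 42510) ≈ -7.9515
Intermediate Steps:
Add(Mul(2849, Pow(Add(Mul(-13, 30), 20), -1)), Mul(1069, Pow(-4251, -1))) = Add(Mul(2849, Pow(Add(-390, 20), -1)), Mul(1069, Rational(-1, 4251))) = Add(Mul(2849, Pow(-370, -1)), Rational(-1069, 4251)) = Add(Mul(2849, Rational(-1, 370)), Rational(-1069, 4251)) = Add(Rational(-77, 10), Rational(-1069, 4251)) = Rational(-338017, 42510)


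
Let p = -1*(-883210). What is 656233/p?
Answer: 656233/883210 ≈ 0.74301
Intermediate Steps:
p = 883210
656233/p = 656233/883210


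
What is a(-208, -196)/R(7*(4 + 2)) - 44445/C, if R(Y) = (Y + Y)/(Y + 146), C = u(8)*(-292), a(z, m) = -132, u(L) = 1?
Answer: -292741/2044 ≈ -143.22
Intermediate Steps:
C = -292 (C = 1*(-292) = -292)
R(Y) = 2*Y/(146 + Y) (R(Y) = (2*Y)/(146 + Y) = 2*Y/(146 + Y))
a(-208, -196)/R(7*(4 + 2)) - 44445/C = -132*(146 + 7*(4 + 2))/(14*(4 + 2)) - 44445/(-292) = -132/(2*(7*6)/(146 + 7*6)) - 44445*(-1/292) = -132/(2*42/(146 + 42)) + 44445/292 = -132/(2*42/188) + 44445/292 = -132/(2*42*(1/188)) + 44445/292 = -132/21/47 + 44445/292 = -132*47/21 + 44445/292 = -2068/7 + 44445/292 = -292741/2044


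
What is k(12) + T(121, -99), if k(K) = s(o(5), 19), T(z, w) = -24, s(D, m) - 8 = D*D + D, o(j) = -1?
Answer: -16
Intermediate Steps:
s(D, m) = 8 + D + D² (s(D, m) = 8 + (D*D + D) = 8 + (D² + D) = 8 + (D + D²) = 8 + D + D²)
k(K) = 8 (k(K) = 8 - 1 + (-1)² = 8 - 1 + 1 = 8)
k(12) + T(121, -99) = 8 - 24 = -16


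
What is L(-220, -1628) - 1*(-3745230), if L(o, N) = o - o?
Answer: 3745230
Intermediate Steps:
L(o, N) = 0
L(-220, -1628) - 1*(-3745230) = 0 - 1*(-3745230) = 0 + 3745230 = 3745230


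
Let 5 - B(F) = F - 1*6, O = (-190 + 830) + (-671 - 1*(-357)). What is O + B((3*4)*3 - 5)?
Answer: 306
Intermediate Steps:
O = 326 (O = 640 + (-671 + 357) = 640 - 314 = 326)
B(F) = 11 - F (B(F) = 5 - (F - 1*6) = 5 - (F - 6) = 5 - (-6 + F) = 5 + (6 - F) = 11 - F)
O + B((3*4)*3 - 5) = 326 + (11 - ((3*4)*3 - 5)) = 326 + (11 - (12*3 - 5)) = 326 + (11 - (36 - 5)) = 326 + (11 - 1*31) = 326 + (11 - 31) = 326 - 20 = 306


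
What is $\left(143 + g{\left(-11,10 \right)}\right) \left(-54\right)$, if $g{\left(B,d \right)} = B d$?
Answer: $-1782$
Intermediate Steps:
$\left(143 + g{\left(-11,10 \right)}\right) \left(-54\right) = \left(143 - 110\right) \left(-54\right) = 33 \left(-54\right) = -1782$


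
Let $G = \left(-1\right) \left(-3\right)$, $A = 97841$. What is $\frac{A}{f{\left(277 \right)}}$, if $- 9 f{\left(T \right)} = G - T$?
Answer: $\frac{880569}{274} \approx 3213.8$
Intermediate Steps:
$G = 3$
$f{\left(T \right)} = - \frac{1}{3} + \frac{T}{9}$ ($f{\left(T \right)} = - \frac{3 - T}{9} = - \frac{1}{3} + \frac{T}{9}$)
$\frac{A}{f{\left(277 \right)}} = \frac{97841}{- \frac{1}{3} + \frac{1}{9} \cdot 277} = \frac{97841}{- \frac{1}{3} + \frac{277}{9}} = \frac{97841}{\frac{274}{9}} = 97841 \cdot \frac{9}{274} = \frac{880569}{274}$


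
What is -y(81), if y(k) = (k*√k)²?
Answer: -531441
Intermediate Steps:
y(k) = k³ (y(k) = (k^(3/2))² = k³)
-y(81) = -1*81³ = -1*531441 = -531441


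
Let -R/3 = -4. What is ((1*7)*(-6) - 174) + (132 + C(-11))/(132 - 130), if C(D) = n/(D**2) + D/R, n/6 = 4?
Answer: -436643/2904 ≈ -150.36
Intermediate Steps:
n = 24 (n = 6*4 = 24)
R = 12 (R = -3*(-4) = 12)
C(D) = 24/D**2 + D/12 (C(D) = 24/(D**2) + D/12 = 24/D**2 + D*(1/12) = 24/D**2 + D/12)
((1*7)*(-6) - 174) + (132 + C(-11))/(132 - 130) = ((1*7)*(-6) - 174) + (132 + (24/(-11)**2 + (1/12)*(-11)))/(132 - 130) = (7*(-6) - 174) + (132 + (24*(1/121) - 11/12))/2 = (-42 - 174) + (132 + (24/121 - 11/12))*(1/2) = -216 + (132 - 1043/1452)*(1/2) = -216 + (190621/1452)*(1/2) = -216 + 190621/2904 = -436643/2904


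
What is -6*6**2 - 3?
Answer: -219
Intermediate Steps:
-6*6**2 - 3 = -6*36 - 3 = -216 - 3 = -219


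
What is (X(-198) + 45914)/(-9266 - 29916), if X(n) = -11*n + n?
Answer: -2177/1781 ≈ -1.2223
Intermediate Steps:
X(n) = -10*n
(X(-198) + 45914)/(-9266 - 29916) = (-10*(-198) + 45914)/(-9266 - 29916) = (1980 + 45914)/(-39182) = 47894*(-1/39182) = -2177/1781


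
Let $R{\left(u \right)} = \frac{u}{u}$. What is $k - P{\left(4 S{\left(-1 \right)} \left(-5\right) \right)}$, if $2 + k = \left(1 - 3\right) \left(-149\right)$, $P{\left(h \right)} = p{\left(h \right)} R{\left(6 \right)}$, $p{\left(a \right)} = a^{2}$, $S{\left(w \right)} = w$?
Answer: $-104$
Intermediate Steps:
$R{\left(u \right)} = 1$
$P{\left(h \right)} = h^{2}$ ($P{\left(h \right)} = h^{2} \cdot 1 = h^{2}$)
$k = 296$ ($k = -2 + \left(1 - 3\right) \left(-149\right) = -2 - -298 = -2 + 298 = 296$)
$k - P{\left(4 S{\left(-1 \right)} \left(-5\right) \right)} = 296 - \left(4 \left(-1\right) \left(-5\right)\right)^{2} = 296 - \left(\left(-4\right) \left(-5\right)\right)^{2} = 296 - 20^{2} = 296 - 400 = -104$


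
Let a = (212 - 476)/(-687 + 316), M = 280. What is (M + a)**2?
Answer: 10845972736/137641 ≈ 78799.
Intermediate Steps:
a = 264/371 (a = -264/(-371) = -264*(-1/371) = 264/371 ≈ 0.71159)
(M + a)**2 = (280 + 264/371)**2 = (104144/371)**2 = 10845972736/137641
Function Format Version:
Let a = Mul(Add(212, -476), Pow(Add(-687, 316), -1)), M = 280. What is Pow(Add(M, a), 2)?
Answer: Rational(10845972736, 137641) ≈ 78799.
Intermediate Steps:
a = Rational(264, 371) (a = Mul(-264, Pow(-371, -1)) = Mul(-264, Rational(-1, 371)) = Rational(264, 371) ≈ 0.71159)
Pow(Add(M, a), 2) = Pow(Add(280, Rational(264, 371)), 2) = Pow(Rational(104144, 371), 2) = Rational(10845972736, 137641)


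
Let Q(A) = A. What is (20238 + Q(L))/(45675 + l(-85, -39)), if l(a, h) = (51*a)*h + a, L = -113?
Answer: 575/6133 ≈ 0.093755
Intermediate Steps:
l(a, h) = a + 51*a*h (l(a, h) = 51*a*h + a = a + 51*a*h)
(20238 + Q(L))/(45675 + l(-85, -39)) = (20238 - 113)/(45675 - 85*(1 + 51*(-39))) = 20125/(45675 - 85*(1 - 1989)) = 20125/(45675 - 85*(-1988)) = 20125/(45675 + 168980) = 20125/214655 = 20125*(1/214655) = 575/6133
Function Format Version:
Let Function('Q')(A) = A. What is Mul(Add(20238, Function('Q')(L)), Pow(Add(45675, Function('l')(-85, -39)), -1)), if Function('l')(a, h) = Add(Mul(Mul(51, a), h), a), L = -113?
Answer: Rational(575, 6133) ≈ 0.093755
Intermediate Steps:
Function('l')(a, h) = Add(a, Mul(51, a, h)) (Function('l')(a, h) = Add(Mul(51, a, h), a) = Add(a, Mul(51, a, h)))
Mul(Add(20238, Function('Q')(L)), Pow(Add(45675, Function('l')(-85, -39)), -1)) = Mul(Add(20238, -113), Pow(Add(45675, Mul(-85, Add(1, Mul(51, -39)))), -1)) = Mul(20125, Pow(Add(45675, Mul(-85, Add(1, -1989))), -1)) = Mul(20125, Pow(Add(45675, Mul(-85, -1988)), -1)) = Mul(20125, Pow(Add(45675, 168980), -1)) = Mul(20125, Pow(214655, -1)) = Mul(20125, Rational(1, 214655)) = Rational(575, 6133)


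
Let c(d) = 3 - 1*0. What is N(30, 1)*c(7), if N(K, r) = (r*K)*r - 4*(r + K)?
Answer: -282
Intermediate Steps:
c(d) = 3 (c(d) = 3 + 0 = 3)
N(K, r) = -4*K - 4*r + K*r² (N(K, r) = (K*r)*r - 4*(K + r) = K*r² + (-4*K - 4*r) = -4*K - 4*r + K*r²)
N(30, 1)*c(7) = (-4*30 - 4*1 + 30*1²)*3 = (-120 - 4 + 30*1)*3 = (-120 - 4 + 30)*3 = -94*3 = -282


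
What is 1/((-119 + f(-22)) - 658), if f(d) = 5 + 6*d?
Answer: -1/904 ≈ -0.0011062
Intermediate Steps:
1/((-119 + f(-22)) - 658) = 1/((-119 + (5 + 6*(-22))) - 658) = 1/((-119 + (5 - 132)) - 658) = 1/((-119 - 127) - 658) = 1/(-246 - 658) = 1/(-904) = -1/904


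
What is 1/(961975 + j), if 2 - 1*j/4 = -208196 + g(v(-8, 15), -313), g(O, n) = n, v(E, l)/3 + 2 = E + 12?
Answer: 1/1796019 ≈ 5.5679e-7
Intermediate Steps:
v(E, l) = 30 + 3*E (v(E, l) = -6 + 3*(E + 12) = -6 + 3*(12 + E) = -6 + (36 + 3*E) = 30 + 3*E)
j = 834044 (j = 8 - 4*(-208196 - 313) = 8 - 4*(-208509) = 8 + 834036 = 834044)
1/(961975 + j) = 1/(961975 + 834044) = 1/1796019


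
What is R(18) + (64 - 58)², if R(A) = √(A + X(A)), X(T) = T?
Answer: 42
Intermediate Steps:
R(A) = √2*√A (R(A) = √(A + A) = √(2*A) = √2*√A)
R(18) + (64 - 58)² = √2*√18 + (64 - 58)² = √2*(3*√2) + 6² = 6 + 36 = 42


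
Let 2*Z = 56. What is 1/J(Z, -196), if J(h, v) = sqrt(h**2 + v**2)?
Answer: sqrt(2)/280 ≈ 0.0050508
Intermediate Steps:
Z = 28 (Z = (1/2)*56 = 28)
1/J(Z, -196) = 1/(sqrt(28**2 + (-196)**2)) = 1/(sqrt(784 + 38416)) = 1/(sqrt(39200)) = 1/(140*sqrt(2)) = sqrt(2)/280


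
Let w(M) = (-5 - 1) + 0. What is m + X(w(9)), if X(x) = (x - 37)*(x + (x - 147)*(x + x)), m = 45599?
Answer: -33091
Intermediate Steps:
w(M) = -6 (w(M) = -6 + 0 = -6)
X(x) = (-37 + x)*(x + 2*x*(-147 + x)) (X(x) = (-37 + x)*(x + (-147 + x)*(2*x)) = (-37 + x)*(x + 2*x*(-147 + x)))
m + X(w(9)) = 45599 - 6*(10841 - 367*(-6) + 2*(-6)²) = 45599 - 6*(10841 + 2202 + 2*36) = 45599 - 6*(10841 + 2202 + 72) = 45599 - 6*13115 = 45599 - 78690 = -33091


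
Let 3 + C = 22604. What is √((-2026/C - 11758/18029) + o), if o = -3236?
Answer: 14*I*√22660276489988889/37043039 ≈ 56.892*I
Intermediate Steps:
C = 22601 (C = -3 + 22604 = 22601)
√((-2026/C - 11758/18029) + o) = √((-2026/22601 - 11758/18029) - 3236) = √(-302269312/407473429 - 3236) = √(-1318886285556/407473429) = 14*I*√22660276489988889/37043039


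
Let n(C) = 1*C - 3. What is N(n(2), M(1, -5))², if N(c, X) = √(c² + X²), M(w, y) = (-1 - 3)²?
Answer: 257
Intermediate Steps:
M(w, y) = 16 (M(w, y) = (-4)² = 16)
n(C) = -3 + C (n(C) = C - 3 = -3 + C)
N(c, X) = √(X² + c²)
N(n(2), M(1, -5))² = (√(16² + (-3 + 2)²))² = (√(256 + (-1)²))² = (√(256 + 1))² = (√257)² = 257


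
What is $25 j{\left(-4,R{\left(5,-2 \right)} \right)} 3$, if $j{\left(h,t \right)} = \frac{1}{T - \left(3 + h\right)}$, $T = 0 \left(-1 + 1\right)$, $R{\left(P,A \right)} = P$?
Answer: $75$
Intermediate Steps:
$T = 0$ ($T = 0 \cdot 0 = 0$)
$j{\left(h,t \right)} = \frac{1}{-3 - h}$ ($j{\left(h,t \right)} = \frac{1}{0 - \left(3 + h\right)} = \frac{1}{-3 - h}$)
$25 j{\left(-4,R{\left(5,-2 \right)} \right)} 3 = 25 \left(- \frac{1}{3 - 4}\right) 3 = 25 \left(- \frac{1}{-1}\right) 3 = 25 \left(\left(-1\right) \left(-1\right)\right) 3 = 25 \cdot 1 \cdot 3 = 25 \cdot 3 = 75$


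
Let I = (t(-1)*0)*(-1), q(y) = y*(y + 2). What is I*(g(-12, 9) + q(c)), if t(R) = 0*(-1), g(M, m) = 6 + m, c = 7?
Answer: 0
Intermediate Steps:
t(R) = 0
q(y) = y*(2 + y)
I = 0 (I = (0*0)*(-1) = 0*(-1) = 0)
I*(g(-12, 9) + q(c)) = 0*((6 + 9) + 7*(2 + 7)) = 0*(15 + 7*9) = 0*(15 + 63) = 0*78 = 0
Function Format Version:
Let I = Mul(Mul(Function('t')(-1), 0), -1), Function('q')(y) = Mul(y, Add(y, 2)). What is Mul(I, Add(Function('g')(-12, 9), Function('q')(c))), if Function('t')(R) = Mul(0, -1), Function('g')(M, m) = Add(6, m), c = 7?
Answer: 0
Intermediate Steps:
Function('t')(R) = 0
Function('q')(y) = Mul(y, Add(2, y))
I = 0 (I = Mul(Mul(0, 0), -1) = Mul(0, -1) = 0)
Mul(I, Add(Function('g')(-12, 9), Function('q')(c))) = Mul(0, Add(Add(6, 9), Mul(7, Add(2, 7)))) = Mul(0, Add(15, Mul(7, 9))) = Mul(0, Add(15, 63)) = Mul(0, 78) = 0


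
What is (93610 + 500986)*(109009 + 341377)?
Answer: 267797714056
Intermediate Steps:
(93610 + 500986)*(109009 + 341377) = 594596*450386 = 267797714056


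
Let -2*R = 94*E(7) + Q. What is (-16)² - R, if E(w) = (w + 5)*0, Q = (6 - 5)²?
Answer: 513/2 ≈ 256.50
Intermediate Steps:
Q = 1 (Q = 1² = 1)
E(w) = 0 (E(w) = (5 + w)*0 = 0)
R = -½ (R = -(94*0 + 1)/2 = -(0 + 1)/2 = -½*1 = -½ ≈ -0.50000)
(-16)² - R = (-16)² - 1*(-½) = 256 + ½ = 513/2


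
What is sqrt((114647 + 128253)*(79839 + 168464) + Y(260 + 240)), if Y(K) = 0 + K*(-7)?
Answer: 40*sqrt(37695497) ≈ 2.4559e+5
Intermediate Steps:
Y(K) = -7*K (Y(K) = 0 - 7*K = -7*K)
sqrt((114647 + 128253)*(79839 + 168464) + Y(260 + 240)) = sqrt((114647 + 128253)*(79839 + 168464) - 7*(260 + 240)) = sqrt(242900*248303 - 7*500) = sqrt(60312798700 - 3500) = sqrt(60312795200) = 40*sqrt(37695497)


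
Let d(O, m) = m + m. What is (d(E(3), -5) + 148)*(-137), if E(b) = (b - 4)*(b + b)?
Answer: -18906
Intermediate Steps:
E(b) = 2*b*(-4 + b) (E(b) = (-4 + b)*(2*b) = 2*b*(-4 + b))
d(O, m) = 2*m
(d(E(3), -5) + 148)*(-137) = (2*(-5) + 148)*(-137) = (-10 + 148)*(-137) = 138*(-137) = -18906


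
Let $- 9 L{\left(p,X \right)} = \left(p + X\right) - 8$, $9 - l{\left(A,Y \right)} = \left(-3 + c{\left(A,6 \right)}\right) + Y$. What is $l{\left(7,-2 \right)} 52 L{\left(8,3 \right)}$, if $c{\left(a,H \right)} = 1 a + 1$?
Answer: $-104$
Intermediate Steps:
$c{\left(a,H \right)} = 1 + a$ ($c{\left(a,H \right)} = a + 1 = 1 + a$)
$l{\left(A,Y \right)} = 11 - A - Y$ ($l{\left(A,Y \right)} = 9 - \left(\left(-3 + \left(1 + A\right)\right) + Y\right) = 9 - \left(\left(-2 + A\right) + Y\right) = 9 - \left(-2 + A + Y\right) = 11 - A - Y$)
$L{\left(p,X \right)} = \frac{8}{9} - \frac{X}{9} - \frac{p}{9}$ ($L{\left(p,X \right)} = - \frac{\left(p + X\right) - 8}{9} = - \frac{\left(X + p\right) - 8}{9} = - \frac{-8 + X + p}{9} = \frac{8}{9} - \frac{X}{9} - \frac{p}{9}$)
$l{\left(7,-2 \right)} 52 L{\left(8,3 \right)} = \left(11 - 7 - -2\right) 52 \left(\frac{8}{9} - \frac{1}{3} - \frac{8}{9}\right) = \left(11 - 7 + 2\right) 52 \left(\frac{8}{9} - \frac{1}{3} - \frac{8}{9}\right) = 6 \cdot 52 \left(- \frac{1}{3}\right) = 312 \left(- \frac{1}{3}\right) = -104$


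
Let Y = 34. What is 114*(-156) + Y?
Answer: -17750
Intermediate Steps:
114*(-156) + Y = 114*(-156) + 34 = -17784 + 34 = -17750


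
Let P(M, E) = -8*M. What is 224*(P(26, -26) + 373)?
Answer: 36960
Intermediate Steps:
224*(P(26, -26) + 373) = 224*(-8*26 + 373) = 224*(-208 + 373) = 224*165 = 36960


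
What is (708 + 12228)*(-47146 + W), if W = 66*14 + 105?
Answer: -596569512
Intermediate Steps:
W = 1029 (W = 924 + 105 = 1029)
(708 + 12228)*(-47146 + W) = (708 + 12228)*(-47146 + 1029) = 12936*(-46117) = -596569512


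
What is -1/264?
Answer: -1/264 ≈ -0.0037879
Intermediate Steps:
-1/264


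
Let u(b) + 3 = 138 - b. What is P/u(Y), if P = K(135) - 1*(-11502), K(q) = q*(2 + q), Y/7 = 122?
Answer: -29997/719 ≈ -41.720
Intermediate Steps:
Y = 854 (Y = 7*122 = 854)
u(b) = 135 - b (u(b) = -3 + (138 - b) = 135 - b)
P = 29997 (P = 135*(2 + 135) - 1*(-11502) = 135*137 + 11502 = 18495 + 11502 = 29997)
P/u(Y) = 29997/(135 - 1*854) = 29997/(135 - 854) = 29997/(-719) = 29997*(-1/719) = -29997/719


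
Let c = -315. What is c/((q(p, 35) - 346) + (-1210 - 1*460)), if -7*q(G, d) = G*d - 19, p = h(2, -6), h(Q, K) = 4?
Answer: 2205/14233 ≈ 0.15492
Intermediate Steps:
p = 4
q(G, d) = 19/7 - G*d/7 (q(G, d) = -(G*d - 19)/7 = -(-19 + G*d)/7 = 19/7 - G*d/7)
c/((q(p, 35) - 346) + (-1210 - 1*460)) = -315/(((19/7 - 1/7*4*35) - 346) + (-1210 - 1*460)) = -315/(((19/7 - 20) - 346) + (-1210 - 460)) = -315/((-121/7 - 346) - 1670) = -315/(-2543/7 - 1670) = -315/(-14233/7) = -315*(-7/14233) = 2205/14233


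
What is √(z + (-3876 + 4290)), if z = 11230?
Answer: 2*√2911 ≈ 107.91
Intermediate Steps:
√(z + (-3876 + 4290)) = √(11230 + (-3876 + 4290)) = √(11230 + 414) = √11644 = 2*√2911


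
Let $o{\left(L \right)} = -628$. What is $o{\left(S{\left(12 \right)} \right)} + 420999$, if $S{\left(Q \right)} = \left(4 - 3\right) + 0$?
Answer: $420371$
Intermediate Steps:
$S{\left(Q \right)} = 1$ ($S{\left(Q \right)} = 1 + 0 = 1$)
$o{\left(S{\left(12 \right)} \right)} + 420999 = -628 + 420999 = 420371$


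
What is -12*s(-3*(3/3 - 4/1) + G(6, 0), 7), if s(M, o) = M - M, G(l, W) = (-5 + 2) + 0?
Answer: 0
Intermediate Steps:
G(l, W) = -3 (G(l, W) = -3 + 0 = -3)
s(M, o) = 0
-12*s(-3*(3/3 - 4/1) + G(6, 0), 7) = -12*0 = 0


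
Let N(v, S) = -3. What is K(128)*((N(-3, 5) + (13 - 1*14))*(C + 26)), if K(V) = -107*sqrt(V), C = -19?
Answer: 23968*sqrt(2) ≈ 33896.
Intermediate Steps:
K(128)*((N(-3, 5) + (13 - 1*14))*(C + 26)) = (-856*sqrt(2))*((-3 + (13 - 1*14))*(-19 + 26)) = (-856*sqrt(2))*((-3 + (13 - 14))*7) = (-856*sqrt(2))*((-3 - 1)*7) = (-856*sqrt(2))*(-4*7) = -856*sqrt(2)*(-28) = 23968*sqrt(2)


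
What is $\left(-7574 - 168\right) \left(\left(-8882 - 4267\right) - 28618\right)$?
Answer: $323360114$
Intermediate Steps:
$\left(-7574 - 168\right) \left(\left(-8882 - 4267\right) - 28618\right) = - 7742 \left(\left(-8882 - 4267\right) - 28618\right) = - 7742 \left(-13149 - 28618\right) = \left(-7742\right) \left(-41767\right) = 323360114$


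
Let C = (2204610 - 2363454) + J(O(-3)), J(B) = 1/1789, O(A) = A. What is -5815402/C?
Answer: 10403754178/284171915 ≈ 36.611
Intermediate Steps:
J(B) = 1/1789
C = -284171915/1789 (C = (2204610 - 2363454) + 1/1789 = -158844 + 1/1789 = -284171915/1789 ≈ -1.5884e+5)
-5815402/C = -5815402/(-284171915/1789) = -5815402*(-1789/284171915) = 10403754178/284171915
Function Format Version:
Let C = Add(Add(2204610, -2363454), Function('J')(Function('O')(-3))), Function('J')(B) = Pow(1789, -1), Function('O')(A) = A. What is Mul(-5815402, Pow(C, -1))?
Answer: Rational(10403754178, 284171915) ≈ 36.611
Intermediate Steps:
Function('J')(B) = Rational(1, 1789)
C = Rational(-284171915, 1789) (C = Add(Add(2204610, -2363454), Rational(1, 1789)) = Add(-158844, Rational(1, 1789)) = Rational(-284171915, 1789) ≈ -1.5884e+5)
Mul(-5815402, Pow(C, -1)) = Mul(-5815402, Pow(Rational(-284171915, 1789), -1)) = Mul(-5815402, Rational(-1789, 284171915)) = Rational(10403754178, 284171915)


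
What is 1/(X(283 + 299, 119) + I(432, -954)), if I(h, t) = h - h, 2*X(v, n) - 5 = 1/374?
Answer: 748/1871 ≈ 0.39979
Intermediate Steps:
X(v, n) = 1871/748 (X(v, n) = 5/2 + (½)/374 = 5/2 + (½)*(1/374) = 5/2 + 1/748 = 1871/748)
I(h, t) = 0
1/(X(283 + 299, 119) + I(432, -954)) = 1/(1871/748 + 0) = 1/(1871/748) = 748/1871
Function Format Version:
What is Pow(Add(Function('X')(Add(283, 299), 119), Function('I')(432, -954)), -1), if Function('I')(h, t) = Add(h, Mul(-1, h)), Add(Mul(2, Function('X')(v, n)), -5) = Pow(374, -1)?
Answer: Rational(748, 1871) ≈ 0.39979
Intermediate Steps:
Function('X')(v, n) = Rational(1871, 748) (Function('X')(v, n) = Add(Rational(5, 2), Mul(Rational(1, 2), Pow(374, -1))) = Add(Rational(5, 2), Mul(Rational(1, 2), Rational(1, 374))) = Add(Rational(5, 2), Rational(1, 748)) = Rational(1871, 748))
Function('I')(h, t) = 0
Pow(Add(Function('X')(Add(283, 299), 119), Function('I')(432, -954)), -1) = Pow(Add(Rational(1871, 748), 0), -1) = Pow(Rational(1871, 748), -1) = Rational(748, 1871)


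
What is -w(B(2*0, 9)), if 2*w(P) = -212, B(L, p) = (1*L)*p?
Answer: 106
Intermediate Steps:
B(L, p) = L*p
w(P) = -106 (w(P) = (1/2)*(-212) = -106)
-w(B(2*0, 9)) = -1*(-106) = 106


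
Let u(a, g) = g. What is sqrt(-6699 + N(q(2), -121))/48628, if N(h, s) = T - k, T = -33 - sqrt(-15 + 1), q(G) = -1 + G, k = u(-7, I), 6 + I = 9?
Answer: sqrt(-6735 - I*sqrt(14))/48628 ≈ 4.6879e-7 - 0.0016876*I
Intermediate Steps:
I = 3 (I = -6 + 9 = 3)
k = 3
T = -33 - I*sqrt(14) (T = -33 - sqrt(-14) = -33 - I*sqrt(14) ≈ -33.0 - 3.7417*I)
N(h, s) = -36 - I*sqrt(14) (N(h, s) = (-33 - I*sqrt(14)) - 1*3 = (-33 - I*sqrt(14)) - 3 = -36 - I*sqrt(14))
sqrt(-6699 + N(q(2), -121))/48628 = sqrt(-6699 + (-36 - I*sqrt(14)))/48628 = sqrt(-6735 - I*sqrt(14))*(1/48628) = sqrt(-6735 - I*sqrt(14))/48628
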